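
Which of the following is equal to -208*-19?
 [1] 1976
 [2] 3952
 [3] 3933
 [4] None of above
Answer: 2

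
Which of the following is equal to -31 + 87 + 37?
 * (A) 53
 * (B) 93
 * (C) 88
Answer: B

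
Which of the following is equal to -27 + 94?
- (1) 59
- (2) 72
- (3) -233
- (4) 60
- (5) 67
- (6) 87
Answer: 5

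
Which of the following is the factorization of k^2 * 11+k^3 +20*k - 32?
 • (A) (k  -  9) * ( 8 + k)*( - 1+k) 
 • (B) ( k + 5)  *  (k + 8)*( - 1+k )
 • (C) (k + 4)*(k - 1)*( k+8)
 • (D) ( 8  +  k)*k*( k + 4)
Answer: C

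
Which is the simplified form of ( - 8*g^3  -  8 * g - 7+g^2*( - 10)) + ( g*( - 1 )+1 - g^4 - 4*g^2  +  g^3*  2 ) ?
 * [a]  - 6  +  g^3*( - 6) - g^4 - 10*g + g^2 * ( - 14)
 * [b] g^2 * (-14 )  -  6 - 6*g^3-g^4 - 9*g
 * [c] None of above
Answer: b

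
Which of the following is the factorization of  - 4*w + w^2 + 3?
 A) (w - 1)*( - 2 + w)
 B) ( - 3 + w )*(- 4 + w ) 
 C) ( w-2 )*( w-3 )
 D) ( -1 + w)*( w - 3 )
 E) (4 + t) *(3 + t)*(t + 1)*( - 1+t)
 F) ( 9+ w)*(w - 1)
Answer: D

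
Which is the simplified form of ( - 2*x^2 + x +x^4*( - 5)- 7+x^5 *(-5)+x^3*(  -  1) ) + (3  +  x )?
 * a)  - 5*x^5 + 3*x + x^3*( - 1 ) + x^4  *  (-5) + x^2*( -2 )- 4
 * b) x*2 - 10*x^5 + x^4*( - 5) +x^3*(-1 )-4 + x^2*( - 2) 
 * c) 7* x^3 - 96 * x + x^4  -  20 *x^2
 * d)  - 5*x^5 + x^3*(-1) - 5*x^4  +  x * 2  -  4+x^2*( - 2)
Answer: d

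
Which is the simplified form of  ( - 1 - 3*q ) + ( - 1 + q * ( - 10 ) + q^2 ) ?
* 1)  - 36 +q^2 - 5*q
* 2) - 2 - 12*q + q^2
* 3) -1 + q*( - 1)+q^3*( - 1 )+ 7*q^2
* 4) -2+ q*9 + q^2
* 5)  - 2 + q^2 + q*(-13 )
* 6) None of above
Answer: 5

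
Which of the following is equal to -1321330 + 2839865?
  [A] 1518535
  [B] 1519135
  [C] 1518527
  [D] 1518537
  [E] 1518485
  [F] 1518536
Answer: A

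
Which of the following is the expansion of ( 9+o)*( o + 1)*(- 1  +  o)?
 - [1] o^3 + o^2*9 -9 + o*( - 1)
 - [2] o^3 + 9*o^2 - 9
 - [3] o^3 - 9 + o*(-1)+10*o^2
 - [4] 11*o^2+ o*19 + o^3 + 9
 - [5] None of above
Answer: 1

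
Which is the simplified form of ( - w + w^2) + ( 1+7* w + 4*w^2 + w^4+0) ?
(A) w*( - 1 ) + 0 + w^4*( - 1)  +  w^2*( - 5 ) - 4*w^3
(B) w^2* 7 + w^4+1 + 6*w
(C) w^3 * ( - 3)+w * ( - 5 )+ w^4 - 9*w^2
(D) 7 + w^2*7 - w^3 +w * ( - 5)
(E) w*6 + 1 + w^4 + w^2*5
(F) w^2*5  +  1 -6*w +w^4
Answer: E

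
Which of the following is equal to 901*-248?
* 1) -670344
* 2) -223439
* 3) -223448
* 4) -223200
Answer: 3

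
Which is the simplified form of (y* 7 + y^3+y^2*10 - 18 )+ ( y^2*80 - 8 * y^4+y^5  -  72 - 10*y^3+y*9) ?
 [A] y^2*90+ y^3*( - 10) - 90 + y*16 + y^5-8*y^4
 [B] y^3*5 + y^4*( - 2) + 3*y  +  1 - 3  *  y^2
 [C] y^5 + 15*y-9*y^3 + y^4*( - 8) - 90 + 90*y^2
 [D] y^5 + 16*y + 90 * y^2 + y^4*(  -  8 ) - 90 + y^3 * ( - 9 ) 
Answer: D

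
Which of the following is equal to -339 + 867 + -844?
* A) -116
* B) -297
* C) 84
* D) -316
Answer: D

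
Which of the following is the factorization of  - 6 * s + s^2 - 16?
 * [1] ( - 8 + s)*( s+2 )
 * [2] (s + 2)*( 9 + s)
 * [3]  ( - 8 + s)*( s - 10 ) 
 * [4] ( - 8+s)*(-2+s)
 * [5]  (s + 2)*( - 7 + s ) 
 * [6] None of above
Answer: 1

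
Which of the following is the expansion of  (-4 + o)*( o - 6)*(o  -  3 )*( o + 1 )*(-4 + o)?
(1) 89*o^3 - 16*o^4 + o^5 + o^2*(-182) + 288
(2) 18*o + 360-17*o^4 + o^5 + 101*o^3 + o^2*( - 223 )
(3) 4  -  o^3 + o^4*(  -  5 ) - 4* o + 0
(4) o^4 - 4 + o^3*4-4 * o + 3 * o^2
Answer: 1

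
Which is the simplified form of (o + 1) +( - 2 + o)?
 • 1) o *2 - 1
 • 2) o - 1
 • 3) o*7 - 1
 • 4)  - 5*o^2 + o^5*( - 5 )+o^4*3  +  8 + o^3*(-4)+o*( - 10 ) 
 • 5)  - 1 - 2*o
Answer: 1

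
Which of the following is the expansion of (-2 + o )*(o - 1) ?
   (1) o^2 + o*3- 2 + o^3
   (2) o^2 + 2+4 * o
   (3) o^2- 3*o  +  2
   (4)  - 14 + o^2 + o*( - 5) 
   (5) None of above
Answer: 3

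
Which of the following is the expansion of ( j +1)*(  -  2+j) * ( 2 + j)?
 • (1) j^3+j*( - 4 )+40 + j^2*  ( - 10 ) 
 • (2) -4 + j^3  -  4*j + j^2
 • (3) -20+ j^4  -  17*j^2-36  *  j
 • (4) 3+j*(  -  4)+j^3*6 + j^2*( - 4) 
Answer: 2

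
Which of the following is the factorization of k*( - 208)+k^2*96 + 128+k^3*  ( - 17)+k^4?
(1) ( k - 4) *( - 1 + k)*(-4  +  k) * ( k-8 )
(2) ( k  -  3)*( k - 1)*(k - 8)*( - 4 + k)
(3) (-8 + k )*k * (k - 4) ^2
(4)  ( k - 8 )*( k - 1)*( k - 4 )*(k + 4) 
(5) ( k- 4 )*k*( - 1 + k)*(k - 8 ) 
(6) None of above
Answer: 1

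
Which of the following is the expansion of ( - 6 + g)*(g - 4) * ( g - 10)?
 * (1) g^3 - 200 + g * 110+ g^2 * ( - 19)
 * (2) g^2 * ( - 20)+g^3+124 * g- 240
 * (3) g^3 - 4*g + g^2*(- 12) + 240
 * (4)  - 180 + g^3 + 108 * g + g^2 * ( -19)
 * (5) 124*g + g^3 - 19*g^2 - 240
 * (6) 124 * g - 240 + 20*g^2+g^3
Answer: 2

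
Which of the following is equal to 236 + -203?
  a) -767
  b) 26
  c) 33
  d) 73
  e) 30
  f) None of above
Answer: c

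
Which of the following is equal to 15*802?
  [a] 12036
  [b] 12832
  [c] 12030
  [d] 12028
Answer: c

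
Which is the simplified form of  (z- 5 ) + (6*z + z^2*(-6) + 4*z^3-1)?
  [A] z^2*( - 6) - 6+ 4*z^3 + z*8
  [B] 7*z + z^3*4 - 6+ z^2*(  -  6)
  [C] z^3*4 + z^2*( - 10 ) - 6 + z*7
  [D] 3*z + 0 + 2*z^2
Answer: B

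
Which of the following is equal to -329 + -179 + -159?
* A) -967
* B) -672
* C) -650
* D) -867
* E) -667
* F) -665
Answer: E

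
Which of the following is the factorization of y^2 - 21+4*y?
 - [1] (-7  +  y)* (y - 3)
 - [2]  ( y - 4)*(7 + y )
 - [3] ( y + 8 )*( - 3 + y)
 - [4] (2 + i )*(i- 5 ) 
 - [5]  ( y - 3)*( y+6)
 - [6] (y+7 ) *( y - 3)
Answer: 6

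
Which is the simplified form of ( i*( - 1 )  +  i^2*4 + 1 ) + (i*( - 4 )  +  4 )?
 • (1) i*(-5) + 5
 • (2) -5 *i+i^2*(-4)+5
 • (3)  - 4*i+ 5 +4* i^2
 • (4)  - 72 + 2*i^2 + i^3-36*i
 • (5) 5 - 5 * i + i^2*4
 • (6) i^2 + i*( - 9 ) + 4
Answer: 5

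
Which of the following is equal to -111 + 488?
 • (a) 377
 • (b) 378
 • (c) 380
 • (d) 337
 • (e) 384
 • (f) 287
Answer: a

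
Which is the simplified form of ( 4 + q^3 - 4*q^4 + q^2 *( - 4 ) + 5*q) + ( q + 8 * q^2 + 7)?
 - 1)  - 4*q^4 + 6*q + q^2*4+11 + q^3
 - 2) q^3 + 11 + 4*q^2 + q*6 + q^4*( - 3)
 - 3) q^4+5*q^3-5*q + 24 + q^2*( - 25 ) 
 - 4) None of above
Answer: 1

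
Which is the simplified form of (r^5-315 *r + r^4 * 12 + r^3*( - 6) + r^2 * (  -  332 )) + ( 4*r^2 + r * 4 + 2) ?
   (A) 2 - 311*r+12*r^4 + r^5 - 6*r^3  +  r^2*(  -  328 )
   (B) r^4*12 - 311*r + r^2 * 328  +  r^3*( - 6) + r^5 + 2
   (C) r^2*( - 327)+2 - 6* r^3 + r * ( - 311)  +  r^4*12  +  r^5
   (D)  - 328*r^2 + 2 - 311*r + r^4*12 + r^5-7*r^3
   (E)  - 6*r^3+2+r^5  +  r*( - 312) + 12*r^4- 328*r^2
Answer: A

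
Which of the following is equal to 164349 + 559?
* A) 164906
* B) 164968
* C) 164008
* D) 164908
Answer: D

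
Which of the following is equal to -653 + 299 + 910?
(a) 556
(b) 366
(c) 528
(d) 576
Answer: a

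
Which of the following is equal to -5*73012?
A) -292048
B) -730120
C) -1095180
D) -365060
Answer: D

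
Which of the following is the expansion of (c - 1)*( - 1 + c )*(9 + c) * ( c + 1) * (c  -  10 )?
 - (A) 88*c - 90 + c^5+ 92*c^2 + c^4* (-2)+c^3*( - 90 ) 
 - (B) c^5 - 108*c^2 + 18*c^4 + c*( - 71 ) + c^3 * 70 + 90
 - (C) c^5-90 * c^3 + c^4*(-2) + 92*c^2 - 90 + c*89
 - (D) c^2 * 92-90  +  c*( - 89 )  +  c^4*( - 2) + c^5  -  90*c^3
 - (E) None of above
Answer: C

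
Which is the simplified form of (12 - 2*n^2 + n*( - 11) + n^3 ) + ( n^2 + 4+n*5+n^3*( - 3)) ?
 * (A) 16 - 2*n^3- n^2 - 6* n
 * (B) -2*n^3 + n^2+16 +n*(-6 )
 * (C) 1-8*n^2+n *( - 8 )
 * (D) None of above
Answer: A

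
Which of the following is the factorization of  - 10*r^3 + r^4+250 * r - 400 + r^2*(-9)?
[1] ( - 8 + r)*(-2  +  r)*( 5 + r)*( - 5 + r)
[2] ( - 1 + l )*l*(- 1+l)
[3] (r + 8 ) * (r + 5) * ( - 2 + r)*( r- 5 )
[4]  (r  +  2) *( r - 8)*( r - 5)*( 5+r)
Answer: 1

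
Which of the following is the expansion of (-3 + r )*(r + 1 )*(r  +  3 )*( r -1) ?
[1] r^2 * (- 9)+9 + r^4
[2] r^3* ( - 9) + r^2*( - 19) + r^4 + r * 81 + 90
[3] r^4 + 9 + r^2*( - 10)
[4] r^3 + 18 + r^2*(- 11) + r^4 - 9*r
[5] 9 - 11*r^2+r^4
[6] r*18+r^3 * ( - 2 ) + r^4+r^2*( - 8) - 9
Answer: 3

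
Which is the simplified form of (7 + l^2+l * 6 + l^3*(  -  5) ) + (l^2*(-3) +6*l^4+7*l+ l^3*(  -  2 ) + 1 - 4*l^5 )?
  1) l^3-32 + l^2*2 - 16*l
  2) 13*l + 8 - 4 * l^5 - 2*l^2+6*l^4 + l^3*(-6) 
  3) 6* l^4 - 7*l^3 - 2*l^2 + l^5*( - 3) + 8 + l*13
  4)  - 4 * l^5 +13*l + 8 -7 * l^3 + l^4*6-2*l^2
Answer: 4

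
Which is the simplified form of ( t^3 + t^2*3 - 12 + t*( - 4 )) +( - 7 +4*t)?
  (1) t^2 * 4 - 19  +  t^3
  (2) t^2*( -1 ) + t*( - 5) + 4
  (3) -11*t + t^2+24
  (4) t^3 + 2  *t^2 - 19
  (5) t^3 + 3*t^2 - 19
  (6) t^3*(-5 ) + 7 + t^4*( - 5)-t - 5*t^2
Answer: 5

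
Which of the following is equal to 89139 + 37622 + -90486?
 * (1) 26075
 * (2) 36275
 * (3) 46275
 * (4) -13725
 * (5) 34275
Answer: 2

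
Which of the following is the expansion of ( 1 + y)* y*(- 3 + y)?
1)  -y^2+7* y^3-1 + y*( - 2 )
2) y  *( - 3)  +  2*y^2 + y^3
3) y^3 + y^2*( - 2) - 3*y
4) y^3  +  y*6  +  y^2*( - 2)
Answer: 3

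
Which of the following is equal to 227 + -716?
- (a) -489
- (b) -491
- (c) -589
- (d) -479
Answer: a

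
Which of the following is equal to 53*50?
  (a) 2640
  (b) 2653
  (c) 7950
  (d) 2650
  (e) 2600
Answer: d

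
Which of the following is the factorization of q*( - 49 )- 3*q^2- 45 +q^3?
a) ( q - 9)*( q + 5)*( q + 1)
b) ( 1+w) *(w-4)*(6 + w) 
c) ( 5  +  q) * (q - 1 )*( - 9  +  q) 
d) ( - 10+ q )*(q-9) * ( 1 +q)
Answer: a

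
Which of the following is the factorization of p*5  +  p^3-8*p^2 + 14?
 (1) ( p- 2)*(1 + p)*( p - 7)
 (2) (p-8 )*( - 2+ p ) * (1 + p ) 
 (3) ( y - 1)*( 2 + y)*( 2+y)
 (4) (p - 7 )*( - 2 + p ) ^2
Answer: 1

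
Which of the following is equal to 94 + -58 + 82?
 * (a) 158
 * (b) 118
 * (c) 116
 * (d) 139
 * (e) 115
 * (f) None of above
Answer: b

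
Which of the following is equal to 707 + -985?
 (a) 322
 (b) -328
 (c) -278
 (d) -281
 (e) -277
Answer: c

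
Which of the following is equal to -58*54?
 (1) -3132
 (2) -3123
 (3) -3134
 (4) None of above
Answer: 1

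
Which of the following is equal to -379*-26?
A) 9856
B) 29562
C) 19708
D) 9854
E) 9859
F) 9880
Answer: D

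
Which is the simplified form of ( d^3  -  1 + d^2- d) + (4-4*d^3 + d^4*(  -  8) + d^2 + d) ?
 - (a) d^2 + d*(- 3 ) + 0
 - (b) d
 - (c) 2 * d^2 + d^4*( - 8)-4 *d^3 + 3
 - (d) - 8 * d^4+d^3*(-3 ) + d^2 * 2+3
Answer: d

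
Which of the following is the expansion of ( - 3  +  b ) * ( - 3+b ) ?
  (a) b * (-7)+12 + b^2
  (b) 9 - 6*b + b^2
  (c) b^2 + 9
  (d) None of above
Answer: b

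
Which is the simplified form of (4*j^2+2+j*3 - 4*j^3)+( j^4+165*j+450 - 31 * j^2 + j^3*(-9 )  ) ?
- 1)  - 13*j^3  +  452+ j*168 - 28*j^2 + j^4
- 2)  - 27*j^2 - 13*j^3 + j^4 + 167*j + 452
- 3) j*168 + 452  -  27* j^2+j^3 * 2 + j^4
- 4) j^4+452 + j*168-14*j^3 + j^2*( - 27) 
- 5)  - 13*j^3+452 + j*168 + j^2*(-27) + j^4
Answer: 5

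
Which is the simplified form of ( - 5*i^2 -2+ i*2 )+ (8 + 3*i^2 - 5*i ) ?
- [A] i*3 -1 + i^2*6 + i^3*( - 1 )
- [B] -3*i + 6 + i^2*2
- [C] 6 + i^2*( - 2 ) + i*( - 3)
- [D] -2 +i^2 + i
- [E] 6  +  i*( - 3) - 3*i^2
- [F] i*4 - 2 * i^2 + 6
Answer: C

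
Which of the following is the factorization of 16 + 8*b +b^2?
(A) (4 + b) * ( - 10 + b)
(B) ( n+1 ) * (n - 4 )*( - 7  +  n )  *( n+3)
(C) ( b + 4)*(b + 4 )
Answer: C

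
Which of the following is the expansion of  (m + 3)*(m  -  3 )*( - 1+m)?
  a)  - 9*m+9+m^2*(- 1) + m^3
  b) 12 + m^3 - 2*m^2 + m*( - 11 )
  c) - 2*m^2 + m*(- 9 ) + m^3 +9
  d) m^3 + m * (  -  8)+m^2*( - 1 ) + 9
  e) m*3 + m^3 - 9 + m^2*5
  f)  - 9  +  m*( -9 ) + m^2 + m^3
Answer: a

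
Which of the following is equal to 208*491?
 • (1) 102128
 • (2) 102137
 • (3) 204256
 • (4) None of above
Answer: 1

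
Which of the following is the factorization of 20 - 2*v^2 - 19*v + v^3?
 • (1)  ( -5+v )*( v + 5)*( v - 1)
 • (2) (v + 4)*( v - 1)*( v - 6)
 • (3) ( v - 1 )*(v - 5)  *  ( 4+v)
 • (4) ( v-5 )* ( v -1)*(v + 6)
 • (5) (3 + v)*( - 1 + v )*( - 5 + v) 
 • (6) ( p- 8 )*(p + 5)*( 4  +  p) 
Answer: 3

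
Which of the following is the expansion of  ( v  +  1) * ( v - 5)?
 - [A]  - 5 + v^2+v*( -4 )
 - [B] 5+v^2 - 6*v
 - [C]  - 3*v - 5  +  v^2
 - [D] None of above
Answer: A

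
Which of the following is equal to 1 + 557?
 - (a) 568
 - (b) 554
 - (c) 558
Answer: c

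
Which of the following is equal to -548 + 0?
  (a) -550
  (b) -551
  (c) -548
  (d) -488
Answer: c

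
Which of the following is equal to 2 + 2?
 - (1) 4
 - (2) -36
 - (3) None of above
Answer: 1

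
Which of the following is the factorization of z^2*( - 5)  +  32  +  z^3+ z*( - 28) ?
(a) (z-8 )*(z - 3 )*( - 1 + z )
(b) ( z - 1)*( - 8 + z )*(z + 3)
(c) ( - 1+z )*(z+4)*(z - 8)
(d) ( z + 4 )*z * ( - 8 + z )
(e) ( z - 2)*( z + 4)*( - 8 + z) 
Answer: c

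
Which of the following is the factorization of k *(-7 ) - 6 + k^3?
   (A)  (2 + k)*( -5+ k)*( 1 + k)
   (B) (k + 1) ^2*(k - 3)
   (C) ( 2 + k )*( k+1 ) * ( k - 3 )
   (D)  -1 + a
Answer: C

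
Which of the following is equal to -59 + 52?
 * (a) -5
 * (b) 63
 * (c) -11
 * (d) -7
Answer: d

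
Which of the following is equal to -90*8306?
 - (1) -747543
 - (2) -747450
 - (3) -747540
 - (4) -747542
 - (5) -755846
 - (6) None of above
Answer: 3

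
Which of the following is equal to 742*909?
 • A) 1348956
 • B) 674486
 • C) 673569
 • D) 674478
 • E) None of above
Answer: D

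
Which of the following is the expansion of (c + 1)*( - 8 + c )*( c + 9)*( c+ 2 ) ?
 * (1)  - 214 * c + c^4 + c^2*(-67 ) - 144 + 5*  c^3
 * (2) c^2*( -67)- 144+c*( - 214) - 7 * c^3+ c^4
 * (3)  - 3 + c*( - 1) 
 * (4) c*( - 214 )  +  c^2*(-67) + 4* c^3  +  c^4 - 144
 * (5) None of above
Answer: 4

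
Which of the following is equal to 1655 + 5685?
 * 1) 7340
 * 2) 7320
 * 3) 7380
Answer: 1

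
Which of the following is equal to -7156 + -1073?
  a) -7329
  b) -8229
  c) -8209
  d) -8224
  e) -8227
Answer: b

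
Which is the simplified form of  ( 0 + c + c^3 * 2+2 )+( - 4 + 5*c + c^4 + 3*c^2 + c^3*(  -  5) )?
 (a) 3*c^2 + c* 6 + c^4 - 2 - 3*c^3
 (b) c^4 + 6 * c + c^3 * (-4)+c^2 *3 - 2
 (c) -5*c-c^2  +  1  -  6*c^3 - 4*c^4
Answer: a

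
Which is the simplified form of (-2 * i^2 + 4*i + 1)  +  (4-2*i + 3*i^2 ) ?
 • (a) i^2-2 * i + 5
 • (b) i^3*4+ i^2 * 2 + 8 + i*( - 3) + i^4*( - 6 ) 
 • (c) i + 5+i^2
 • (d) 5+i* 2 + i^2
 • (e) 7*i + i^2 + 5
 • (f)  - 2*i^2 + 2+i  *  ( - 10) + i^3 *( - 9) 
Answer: d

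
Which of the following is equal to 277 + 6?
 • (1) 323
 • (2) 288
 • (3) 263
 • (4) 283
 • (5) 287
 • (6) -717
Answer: 4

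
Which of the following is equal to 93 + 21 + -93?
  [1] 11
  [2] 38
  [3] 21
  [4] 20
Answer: 3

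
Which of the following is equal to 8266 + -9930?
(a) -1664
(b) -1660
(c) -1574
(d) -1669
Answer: a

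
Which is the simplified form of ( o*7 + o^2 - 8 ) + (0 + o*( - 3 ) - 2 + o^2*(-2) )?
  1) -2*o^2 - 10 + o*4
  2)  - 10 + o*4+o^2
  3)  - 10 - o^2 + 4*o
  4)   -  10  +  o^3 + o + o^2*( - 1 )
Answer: 3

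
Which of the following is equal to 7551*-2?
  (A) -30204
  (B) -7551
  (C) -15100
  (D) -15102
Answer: D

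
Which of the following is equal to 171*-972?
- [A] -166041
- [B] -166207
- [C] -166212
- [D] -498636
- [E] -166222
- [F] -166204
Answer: C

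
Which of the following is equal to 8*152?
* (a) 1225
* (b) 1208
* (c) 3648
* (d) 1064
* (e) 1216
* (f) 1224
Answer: e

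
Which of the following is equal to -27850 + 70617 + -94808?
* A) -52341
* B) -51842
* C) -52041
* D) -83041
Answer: C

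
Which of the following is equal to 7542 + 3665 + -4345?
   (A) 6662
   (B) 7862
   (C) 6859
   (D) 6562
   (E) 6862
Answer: E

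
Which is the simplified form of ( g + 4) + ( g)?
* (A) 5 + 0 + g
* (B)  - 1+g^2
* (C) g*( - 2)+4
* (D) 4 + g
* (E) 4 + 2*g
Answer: E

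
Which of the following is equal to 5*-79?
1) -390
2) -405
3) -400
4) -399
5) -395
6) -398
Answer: 5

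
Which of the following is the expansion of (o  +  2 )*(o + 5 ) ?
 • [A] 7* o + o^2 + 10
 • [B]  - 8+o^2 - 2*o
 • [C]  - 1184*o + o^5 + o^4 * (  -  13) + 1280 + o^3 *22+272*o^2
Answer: A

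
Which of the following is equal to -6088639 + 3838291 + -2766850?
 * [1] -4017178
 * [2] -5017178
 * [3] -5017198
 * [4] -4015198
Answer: 3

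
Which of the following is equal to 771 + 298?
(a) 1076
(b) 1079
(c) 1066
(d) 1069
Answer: d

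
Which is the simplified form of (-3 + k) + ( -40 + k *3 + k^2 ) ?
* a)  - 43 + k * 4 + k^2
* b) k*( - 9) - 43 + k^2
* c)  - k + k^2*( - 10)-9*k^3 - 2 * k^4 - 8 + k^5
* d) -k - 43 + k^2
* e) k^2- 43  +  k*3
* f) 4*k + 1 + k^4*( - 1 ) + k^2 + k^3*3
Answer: a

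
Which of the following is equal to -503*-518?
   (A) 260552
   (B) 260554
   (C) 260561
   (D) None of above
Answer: B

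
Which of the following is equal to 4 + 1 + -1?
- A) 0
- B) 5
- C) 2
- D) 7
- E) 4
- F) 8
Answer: E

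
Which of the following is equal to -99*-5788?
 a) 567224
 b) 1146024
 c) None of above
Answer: c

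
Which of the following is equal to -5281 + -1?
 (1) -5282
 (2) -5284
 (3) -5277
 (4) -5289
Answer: 1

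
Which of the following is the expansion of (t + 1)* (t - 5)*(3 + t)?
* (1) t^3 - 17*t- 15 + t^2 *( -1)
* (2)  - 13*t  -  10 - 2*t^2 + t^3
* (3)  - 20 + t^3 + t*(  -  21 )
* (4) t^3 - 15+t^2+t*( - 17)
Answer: 1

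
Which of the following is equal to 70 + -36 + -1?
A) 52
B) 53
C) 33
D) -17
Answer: C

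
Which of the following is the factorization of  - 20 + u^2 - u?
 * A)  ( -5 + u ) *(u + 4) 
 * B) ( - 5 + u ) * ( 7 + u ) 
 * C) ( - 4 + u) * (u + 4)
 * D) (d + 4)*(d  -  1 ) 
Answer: A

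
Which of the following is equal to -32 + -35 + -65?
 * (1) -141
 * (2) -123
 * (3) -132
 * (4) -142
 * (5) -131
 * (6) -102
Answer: 3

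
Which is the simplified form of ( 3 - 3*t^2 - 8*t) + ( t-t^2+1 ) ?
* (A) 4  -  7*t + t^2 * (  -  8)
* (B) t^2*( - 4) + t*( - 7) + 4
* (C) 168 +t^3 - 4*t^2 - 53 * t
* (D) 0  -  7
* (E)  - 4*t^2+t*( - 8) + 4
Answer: B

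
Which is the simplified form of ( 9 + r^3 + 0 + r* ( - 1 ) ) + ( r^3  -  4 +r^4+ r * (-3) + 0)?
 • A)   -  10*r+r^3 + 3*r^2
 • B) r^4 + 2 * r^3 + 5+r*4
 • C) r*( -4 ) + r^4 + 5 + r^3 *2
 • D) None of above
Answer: C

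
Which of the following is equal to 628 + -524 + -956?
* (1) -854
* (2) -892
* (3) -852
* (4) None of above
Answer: 3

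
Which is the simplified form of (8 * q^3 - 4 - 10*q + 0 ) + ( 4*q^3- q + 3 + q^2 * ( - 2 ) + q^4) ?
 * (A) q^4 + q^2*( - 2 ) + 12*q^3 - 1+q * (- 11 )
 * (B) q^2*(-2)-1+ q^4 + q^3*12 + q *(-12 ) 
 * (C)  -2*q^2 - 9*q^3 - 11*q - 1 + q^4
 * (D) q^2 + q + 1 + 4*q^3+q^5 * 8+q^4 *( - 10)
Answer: A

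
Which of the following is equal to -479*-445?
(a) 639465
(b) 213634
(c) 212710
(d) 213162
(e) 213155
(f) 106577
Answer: e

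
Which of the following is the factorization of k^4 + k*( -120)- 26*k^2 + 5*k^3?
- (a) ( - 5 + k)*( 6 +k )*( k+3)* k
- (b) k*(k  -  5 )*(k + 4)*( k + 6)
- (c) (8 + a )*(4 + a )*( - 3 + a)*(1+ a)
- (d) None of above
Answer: b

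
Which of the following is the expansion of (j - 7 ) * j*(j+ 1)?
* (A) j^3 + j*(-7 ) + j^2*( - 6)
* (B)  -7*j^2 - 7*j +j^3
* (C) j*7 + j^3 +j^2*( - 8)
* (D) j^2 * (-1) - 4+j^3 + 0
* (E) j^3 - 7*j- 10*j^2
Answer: A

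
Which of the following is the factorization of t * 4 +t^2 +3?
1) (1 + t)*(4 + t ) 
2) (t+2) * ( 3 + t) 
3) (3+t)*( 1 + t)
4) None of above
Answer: 3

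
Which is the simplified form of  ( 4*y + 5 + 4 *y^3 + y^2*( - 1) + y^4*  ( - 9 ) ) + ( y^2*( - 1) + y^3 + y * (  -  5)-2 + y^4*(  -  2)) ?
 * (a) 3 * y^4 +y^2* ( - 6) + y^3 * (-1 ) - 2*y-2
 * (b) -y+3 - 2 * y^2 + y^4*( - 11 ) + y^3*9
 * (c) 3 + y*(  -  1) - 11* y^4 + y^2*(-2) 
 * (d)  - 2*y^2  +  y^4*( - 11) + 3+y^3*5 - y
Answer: d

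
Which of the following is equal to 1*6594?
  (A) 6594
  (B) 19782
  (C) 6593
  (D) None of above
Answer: A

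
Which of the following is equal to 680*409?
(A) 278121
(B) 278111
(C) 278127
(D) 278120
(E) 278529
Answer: D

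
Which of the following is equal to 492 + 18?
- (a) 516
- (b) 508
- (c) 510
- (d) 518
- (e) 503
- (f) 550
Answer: c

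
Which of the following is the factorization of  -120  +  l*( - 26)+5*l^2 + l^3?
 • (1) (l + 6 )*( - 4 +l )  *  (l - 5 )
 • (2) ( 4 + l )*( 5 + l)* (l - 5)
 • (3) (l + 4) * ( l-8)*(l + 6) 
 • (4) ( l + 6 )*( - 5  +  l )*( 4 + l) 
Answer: 4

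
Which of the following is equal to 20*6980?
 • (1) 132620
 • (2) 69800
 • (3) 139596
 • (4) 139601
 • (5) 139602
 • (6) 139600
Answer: 6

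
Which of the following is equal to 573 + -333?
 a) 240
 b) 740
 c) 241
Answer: a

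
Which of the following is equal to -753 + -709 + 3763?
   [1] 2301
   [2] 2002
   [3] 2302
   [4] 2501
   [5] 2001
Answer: 1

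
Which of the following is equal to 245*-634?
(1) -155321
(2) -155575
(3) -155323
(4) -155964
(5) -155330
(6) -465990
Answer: 5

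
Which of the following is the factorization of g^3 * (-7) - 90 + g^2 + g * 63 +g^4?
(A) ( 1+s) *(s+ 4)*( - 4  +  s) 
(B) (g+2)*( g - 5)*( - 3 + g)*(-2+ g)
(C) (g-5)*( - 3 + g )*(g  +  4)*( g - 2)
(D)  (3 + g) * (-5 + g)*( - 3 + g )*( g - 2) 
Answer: D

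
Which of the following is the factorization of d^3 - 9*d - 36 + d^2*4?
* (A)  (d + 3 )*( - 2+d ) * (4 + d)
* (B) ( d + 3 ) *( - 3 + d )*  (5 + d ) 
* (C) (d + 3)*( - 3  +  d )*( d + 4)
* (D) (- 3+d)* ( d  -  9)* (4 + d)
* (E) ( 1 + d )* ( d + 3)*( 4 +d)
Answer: C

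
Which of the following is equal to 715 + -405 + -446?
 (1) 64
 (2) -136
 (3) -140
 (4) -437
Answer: 2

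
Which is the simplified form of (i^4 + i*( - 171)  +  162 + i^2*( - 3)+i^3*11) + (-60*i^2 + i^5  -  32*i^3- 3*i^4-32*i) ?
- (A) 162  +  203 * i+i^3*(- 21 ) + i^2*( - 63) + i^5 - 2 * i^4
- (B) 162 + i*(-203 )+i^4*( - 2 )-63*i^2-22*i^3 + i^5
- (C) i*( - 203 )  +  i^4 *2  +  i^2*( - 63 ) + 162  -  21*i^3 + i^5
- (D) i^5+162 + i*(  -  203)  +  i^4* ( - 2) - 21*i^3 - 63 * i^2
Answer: D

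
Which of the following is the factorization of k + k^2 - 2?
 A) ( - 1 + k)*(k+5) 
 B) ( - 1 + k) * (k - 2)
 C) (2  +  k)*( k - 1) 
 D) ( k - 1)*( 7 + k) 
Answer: C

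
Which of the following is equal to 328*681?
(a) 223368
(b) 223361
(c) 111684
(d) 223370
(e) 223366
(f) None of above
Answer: a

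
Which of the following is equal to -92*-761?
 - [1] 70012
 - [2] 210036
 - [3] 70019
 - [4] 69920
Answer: 1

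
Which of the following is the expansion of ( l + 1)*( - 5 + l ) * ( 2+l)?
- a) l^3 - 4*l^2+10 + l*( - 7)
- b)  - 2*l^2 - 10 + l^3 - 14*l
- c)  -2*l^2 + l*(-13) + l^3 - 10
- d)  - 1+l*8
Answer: c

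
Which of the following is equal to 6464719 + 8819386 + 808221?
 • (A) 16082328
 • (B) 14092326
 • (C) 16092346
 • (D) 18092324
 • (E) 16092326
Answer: E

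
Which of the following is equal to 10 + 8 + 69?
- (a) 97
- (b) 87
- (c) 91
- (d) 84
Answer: b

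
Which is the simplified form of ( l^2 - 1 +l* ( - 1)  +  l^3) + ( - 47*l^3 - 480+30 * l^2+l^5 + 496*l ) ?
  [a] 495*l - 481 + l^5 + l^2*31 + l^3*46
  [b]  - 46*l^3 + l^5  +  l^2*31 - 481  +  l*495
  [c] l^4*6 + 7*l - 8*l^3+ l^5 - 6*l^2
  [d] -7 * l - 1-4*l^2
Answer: b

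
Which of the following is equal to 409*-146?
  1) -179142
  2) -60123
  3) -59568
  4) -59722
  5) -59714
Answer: 5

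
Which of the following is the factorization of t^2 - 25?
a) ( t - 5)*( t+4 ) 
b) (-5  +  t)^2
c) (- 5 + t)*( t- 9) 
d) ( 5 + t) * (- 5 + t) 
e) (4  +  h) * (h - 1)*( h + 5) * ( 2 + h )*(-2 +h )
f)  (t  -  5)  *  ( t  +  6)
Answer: d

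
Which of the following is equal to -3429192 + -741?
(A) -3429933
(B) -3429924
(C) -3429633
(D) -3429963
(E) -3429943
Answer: A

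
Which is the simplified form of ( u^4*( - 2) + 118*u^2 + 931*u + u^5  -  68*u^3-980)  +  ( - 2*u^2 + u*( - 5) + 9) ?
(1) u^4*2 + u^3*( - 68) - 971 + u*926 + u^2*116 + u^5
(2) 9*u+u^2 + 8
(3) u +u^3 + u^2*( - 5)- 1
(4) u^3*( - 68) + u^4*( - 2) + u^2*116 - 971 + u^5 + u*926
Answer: 4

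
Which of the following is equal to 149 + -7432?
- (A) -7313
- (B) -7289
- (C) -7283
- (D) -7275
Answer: C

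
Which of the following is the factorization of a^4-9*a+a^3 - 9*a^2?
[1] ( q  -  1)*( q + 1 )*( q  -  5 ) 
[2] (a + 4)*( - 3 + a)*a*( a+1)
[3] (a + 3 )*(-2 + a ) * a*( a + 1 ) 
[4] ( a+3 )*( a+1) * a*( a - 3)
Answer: 4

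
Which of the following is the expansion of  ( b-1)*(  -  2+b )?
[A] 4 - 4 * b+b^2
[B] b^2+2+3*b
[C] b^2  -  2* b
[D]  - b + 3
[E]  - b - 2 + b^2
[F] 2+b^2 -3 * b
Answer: F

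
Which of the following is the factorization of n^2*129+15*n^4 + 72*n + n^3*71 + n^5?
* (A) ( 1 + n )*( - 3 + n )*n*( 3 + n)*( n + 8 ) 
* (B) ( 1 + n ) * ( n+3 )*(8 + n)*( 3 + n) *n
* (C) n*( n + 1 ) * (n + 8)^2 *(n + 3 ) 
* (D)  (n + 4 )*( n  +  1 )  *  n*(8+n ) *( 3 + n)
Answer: B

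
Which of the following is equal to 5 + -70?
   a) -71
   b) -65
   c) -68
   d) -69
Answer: b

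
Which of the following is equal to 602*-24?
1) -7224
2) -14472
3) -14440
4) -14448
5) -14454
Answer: 4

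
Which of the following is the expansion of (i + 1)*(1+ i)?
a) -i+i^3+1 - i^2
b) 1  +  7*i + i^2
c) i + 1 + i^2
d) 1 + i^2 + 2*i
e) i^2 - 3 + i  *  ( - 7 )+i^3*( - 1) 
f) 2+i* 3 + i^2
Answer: d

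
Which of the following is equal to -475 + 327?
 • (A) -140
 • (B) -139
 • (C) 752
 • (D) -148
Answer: D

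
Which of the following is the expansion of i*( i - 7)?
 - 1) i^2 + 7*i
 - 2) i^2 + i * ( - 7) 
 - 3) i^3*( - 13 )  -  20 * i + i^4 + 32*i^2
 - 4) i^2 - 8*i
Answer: 2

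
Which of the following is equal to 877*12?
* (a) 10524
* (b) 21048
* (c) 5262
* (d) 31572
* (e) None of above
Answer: a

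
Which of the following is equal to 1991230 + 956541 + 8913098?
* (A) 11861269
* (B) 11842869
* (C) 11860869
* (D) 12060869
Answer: C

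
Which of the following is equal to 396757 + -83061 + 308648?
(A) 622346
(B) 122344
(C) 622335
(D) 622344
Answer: D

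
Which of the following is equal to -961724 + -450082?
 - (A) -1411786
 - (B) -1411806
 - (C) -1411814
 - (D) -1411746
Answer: B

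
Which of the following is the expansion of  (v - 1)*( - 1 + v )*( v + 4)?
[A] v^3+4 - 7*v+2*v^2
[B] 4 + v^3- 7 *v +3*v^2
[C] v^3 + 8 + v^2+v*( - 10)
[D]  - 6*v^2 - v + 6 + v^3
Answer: A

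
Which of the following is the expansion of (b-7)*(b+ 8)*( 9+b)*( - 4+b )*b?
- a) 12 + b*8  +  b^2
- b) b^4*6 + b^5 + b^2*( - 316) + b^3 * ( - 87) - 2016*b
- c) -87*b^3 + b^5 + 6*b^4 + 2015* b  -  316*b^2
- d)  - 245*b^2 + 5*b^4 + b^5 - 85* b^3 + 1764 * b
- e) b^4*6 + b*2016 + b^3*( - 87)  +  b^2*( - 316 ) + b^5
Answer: e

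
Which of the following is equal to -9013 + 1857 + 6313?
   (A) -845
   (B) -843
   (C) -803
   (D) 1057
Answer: B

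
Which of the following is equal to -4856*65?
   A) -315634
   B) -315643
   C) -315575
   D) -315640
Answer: D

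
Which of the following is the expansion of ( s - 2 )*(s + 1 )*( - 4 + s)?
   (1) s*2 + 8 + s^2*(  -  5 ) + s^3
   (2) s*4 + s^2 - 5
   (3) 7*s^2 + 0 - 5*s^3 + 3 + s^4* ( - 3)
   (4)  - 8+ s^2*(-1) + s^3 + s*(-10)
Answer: 1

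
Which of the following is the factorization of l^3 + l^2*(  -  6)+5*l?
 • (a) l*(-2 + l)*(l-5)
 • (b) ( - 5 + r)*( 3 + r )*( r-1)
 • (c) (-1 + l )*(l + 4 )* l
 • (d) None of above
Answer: d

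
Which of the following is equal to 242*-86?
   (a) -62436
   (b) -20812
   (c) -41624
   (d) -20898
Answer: b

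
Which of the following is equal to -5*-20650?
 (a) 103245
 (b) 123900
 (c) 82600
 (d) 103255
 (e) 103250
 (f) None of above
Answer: e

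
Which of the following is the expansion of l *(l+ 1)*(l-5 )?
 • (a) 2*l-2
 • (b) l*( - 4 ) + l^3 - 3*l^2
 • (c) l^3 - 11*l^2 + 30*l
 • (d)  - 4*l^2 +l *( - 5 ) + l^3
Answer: d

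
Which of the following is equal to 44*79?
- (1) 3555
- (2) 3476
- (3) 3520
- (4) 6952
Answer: 2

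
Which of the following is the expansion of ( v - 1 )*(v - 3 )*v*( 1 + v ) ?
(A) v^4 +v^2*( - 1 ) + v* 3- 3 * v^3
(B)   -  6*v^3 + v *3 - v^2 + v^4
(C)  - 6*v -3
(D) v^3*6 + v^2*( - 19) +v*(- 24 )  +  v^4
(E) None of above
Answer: A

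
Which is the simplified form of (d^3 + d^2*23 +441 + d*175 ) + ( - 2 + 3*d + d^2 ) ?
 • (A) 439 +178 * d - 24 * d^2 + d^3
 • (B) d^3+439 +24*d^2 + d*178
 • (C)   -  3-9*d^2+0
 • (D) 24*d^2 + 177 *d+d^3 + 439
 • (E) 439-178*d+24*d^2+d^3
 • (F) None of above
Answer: B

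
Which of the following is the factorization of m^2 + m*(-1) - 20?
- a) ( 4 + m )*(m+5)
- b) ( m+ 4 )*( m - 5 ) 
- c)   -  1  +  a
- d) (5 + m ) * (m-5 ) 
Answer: b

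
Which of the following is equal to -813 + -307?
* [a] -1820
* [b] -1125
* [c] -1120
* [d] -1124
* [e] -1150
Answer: c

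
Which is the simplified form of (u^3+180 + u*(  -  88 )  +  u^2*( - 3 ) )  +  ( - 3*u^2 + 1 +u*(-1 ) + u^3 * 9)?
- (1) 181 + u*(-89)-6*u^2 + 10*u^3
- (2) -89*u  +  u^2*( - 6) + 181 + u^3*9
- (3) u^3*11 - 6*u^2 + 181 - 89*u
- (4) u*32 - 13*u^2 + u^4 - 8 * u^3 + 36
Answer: 1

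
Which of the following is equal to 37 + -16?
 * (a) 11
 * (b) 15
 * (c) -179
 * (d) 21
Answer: d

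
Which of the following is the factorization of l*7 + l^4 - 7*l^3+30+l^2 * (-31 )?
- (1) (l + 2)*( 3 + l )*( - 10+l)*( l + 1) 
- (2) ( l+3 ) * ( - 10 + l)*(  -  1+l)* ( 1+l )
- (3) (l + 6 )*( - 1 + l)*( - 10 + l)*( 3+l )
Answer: 2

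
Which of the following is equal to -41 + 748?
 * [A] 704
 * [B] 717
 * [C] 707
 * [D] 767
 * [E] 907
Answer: C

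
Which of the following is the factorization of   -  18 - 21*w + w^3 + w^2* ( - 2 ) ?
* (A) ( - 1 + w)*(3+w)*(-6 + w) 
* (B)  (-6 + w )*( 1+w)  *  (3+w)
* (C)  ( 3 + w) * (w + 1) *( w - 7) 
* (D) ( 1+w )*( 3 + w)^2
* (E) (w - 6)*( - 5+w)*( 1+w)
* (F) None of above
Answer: B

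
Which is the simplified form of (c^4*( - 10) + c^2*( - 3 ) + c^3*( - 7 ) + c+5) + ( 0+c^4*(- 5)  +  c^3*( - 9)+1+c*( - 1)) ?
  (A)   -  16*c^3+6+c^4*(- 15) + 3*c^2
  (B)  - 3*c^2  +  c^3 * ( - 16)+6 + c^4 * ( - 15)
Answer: B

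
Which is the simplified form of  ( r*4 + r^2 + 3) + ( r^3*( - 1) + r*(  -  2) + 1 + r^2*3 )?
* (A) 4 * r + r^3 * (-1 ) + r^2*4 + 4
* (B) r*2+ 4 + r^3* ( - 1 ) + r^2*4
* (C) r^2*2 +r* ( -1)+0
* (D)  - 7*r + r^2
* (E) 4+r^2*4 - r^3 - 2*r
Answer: B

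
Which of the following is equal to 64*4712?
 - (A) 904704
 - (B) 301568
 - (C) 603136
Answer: B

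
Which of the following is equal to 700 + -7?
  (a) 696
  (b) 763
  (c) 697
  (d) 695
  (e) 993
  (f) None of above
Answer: f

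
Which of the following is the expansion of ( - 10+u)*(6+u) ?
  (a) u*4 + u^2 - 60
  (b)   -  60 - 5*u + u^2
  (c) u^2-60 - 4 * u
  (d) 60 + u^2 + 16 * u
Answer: c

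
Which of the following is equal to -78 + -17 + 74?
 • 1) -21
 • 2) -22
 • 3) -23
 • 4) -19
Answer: 1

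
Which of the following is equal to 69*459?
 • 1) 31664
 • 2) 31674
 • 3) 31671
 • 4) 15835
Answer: 3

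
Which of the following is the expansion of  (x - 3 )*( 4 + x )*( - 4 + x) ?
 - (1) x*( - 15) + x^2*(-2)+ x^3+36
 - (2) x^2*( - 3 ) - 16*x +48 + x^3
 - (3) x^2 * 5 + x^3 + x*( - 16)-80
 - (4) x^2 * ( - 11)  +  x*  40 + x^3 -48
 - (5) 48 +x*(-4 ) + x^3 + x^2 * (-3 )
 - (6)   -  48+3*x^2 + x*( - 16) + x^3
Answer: 2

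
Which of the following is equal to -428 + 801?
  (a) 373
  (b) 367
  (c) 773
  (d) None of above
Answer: a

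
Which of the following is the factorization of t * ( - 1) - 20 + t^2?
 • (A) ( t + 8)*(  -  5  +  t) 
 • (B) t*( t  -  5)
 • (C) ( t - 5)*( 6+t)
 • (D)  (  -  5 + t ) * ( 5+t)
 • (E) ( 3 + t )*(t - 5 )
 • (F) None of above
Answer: F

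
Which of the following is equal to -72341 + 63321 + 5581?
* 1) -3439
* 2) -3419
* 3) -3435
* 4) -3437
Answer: 1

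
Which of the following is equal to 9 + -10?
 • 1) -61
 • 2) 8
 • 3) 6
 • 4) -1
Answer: 4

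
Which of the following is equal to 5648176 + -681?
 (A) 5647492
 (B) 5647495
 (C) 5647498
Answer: B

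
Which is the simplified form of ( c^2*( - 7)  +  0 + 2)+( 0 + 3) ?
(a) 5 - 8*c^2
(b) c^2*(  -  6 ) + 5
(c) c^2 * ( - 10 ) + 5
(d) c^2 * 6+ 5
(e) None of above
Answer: e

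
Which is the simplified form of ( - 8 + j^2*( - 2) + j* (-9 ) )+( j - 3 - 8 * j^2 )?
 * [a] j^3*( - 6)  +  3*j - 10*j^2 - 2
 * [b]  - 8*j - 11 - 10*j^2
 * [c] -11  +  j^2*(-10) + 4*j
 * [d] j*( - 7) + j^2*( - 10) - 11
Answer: b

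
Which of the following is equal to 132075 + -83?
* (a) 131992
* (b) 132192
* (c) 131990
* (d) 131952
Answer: a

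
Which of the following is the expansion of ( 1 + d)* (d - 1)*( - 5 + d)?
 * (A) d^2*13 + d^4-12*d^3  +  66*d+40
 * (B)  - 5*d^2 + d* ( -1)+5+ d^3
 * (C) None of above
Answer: B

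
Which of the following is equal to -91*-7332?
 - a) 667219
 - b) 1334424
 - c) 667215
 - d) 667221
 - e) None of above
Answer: e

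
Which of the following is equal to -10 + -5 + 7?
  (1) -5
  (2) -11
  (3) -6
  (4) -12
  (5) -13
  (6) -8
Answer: 6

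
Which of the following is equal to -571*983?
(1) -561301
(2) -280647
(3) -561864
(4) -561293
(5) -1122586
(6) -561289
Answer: 4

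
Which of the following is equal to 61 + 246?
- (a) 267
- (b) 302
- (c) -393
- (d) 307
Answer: d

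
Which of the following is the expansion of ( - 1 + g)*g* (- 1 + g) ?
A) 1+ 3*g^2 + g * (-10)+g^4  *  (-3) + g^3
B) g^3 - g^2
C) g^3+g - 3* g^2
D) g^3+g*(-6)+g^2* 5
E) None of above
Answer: E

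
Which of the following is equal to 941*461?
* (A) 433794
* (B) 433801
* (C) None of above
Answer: B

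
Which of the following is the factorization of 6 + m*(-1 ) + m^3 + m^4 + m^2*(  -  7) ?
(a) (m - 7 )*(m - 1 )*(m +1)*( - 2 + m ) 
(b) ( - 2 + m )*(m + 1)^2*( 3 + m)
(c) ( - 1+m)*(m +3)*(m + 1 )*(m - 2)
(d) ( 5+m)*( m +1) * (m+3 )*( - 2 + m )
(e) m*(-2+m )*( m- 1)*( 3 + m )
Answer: c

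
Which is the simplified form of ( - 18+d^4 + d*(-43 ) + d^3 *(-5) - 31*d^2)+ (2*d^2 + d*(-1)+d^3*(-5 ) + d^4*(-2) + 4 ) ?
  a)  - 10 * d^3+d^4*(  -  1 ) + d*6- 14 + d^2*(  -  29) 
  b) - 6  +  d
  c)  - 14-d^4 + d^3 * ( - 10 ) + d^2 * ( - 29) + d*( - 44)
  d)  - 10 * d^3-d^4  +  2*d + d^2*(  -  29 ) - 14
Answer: c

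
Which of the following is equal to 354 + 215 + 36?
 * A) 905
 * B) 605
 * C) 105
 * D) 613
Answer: B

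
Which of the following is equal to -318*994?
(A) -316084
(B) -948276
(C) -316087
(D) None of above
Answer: D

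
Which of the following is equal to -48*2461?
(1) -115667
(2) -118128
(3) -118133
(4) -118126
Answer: 2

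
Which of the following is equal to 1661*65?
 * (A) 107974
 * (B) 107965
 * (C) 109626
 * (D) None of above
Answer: B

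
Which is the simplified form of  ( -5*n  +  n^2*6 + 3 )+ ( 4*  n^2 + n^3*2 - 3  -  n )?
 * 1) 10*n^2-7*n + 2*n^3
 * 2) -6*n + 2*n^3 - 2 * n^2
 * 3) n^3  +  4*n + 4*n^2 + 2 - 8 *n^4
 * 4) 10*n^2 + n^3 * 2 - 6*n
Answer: 4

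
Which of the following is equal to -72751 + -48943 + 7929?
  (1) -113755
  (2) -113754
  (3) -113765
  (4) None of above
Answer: 3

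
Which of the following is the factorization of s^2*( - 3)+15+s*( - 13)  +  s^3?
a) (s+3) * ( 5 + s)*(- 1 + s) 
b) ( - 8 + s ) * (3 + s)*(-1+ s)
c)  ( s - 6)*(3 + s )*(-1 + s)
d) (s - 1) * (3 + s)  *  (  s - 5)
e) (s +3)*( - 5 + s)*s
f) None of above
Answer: d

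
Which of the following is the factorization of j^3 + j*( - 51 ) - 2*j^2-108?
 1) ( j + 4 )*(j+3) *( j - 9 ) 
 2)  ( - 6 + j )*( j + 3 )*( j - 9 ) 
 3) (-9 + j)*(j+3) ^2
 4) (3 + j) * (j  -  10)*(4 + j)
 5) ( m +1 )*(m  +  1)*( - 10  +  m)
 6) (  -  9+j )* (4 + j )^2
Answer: 1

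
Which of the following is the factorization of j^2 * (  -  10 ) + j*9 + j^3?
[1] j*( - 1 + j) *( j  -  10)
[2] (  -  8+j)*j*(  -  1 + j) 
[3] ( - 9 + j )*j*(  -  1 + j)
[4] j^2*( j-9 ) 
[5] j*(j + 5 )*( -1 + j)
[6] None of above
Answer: 3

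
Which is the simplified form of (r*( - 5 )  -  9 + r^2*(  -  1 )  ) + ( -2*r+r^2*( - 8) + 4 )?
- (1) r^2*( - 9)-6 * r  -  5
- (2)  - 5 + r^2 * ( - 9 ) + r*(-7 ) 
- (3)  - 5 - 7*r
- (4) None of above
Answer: 2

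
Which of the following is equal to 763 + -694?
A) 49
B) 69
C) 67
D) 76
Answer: B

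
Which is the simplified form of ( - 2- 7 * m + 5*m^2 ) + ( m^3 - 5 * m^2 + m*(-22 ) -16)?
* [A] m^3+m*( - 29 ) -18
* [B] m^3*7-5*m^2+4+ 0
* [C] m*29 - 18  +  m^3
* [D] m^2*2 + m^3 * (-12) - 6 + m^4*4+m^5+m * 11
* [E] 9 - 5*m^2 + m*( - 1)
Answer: A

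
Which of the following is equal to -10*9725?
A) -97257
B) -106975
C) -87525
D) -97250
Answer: D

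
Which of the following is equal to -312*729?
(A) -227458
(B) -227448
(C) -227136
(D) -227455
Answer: B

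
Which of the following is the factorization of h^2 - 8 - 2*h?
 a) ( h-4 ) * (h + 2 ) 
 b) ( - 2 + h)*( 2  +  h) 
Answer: a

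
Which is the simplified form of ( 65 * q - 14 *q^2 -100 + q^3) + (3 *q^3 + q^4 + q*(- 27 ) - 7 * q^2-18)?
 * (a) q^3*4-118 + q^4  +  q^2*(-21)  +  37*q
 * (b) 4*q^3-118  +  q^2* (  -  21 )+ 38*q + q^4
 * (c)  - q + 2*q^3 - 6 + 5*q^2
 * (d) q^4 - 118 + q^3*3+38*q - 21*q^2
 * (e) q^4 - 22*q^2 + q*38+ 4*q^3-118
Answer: b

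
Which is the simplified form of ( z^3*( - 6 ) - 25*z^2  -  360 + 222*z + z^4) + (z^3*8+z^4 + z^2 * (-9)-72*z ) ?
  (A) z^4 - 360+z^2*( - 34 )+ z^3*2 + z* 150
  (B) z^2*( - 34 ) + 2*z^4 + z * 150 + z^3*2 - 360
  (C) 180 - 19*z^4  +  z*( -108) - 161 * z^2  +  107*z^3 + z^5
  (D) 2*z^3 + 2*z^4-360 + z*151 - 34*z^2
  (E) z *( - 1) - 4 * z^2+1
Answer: B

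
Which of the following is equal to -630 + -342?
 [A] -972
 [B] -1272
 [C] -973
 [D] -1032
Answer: A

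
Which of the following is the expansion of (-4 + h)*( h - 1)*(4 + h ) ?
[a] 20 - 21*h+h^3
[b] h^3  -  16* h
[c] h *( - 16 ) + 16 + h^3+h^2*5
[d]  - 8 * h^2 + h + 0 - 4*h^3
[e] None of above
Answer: e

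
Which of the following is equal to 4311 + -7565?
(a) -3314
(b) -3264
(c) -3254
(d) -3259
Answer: c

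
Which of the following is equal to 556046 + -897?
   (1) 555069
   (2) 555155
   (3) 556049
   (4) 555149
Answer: 4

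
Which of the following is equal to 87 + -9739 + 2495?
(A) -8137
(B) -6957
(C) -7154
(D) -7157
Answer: D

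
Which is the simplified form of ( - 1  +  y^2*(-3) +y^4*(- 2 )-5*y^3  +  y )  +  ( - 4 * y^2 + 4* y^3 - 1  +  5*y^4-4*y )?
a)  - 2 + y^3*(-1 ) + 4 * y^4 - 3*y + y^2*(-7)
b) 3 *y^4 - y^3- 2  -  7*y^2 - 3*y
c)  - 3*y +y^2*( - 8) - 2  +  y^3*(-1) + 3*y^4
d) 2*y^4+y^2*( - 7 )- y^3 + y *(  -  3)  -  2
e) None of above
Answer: b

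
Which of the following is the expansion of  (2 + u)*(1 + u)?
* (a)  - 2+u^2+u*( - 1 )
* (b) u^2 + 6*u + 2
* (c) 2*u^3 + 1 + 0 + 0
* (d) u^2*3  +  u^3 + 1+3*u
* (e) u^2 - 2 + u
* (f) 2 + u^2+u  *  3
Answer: f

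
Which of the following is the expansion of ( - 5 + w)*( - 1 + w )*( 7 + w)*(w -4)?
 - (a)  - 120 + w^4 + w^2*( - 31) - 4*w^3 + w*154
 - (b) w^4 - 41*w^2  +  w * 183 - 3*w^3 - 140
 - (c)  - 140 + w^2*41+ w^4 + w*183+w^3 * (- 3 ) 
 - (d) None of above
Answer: b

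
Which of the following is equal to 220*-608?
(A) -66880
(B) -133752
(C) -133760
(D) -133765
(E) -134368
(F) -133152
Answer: C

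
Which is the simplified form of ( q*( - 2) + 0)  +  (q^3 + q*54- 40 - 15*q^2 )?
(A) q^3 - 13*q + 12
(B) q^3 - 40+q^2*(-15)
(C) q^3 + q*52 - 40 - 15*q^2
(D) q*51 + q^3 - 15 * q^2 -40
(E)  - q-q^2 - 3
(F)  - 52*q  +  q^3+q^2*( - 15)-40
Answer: C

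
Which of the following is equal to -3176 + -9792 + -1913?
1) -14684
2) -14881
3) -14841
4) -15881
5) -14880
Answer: 2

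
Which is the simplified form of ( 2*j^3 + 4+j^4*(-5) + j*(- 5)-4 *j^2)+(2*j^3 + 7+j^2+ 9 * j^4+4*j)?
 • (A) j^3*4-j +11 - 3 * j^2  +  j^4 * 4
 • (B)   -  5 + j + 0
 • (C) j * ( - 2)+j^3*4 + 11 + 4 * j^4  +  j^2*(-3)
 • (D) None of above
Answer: A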